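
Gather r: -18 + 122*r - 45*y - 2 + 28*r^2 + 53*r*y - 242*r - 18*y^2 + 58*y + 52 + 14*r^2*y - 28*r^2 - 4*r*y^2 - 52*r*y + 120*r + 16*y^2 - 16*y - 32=14*r^2*y + r*(-4*y^2 + y) - 2*y^2 - 3*y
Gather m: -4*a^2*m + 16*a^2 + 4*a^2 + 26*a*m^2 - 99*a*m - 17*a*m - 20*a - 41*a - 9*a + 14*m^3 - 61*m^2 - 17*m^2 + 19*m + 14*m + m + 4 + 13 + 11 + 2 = 20*a^2 - 70*a + 14*m^3 + m^2*(26*a - 78) + m*(-4*a^2 - 116*a + 34) + 30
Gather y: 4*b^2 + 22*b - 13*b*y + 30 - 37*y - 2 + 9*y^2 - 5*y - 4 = 4*b^2 + 22*b + 9*y^2 + y*(-13*b - 42) + 24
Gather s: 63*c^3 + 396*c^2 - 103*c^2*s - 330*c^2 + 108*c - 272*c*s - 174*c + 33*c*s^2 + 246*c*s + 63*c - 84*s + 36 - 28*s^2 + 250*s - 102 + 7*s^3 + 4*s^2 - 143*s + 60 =63*c^3 + 66*c^2 - 3*c + 7*s^3 + s^2*(33*c - 24) + s*(-103*c^2 - 26*c + 23) - 6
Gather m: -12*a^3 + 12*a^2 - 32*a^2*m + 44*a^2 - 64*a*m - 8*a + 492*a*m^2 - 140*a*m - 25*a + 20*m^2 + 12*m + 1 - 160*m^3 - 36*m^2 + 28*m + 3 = -12*a^3 + 56*a^2 - 33*a - 160*m^3 + m^2*(492*a - 16) + m*(-32*a^2 - 204*a + 40) + 4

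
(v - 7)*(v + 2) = v^2 - 5*v - 14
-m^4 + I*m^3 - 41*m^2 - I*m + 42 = (m - 7*I)*(m + 6*I)*(I*m - I)*(I*m + I)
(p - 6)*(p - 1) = p^2 - 7*p + 6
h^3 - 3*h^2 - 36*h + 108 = (h - 6)*(h - 3)*(h + 6)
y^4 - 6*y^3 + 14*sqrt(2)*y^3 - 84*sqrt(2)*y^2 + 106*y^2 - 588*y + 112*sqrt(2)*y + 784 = (y - 4)*(y - 2)*(y + 7*sqrt(2))^2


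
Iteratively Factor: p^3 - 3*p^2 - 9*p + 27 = (p - 3)*(p^2 - 9) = (p - 3)^2*(p + 3)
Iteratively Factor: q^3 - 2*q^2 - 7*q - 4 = (q + 1)*(q^2 - 3*q - 4) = (q + 1)^2*(q - 4)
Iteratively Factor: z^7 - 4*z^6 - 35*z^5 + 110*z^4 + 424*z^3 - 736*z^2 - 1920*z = (z - 5)*(z^6 + z^5 - 30*z^4 - 40*z^3 + 224*z^2 + 384*z) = (z - 5)*(z - 4)*(z^5 + 5*z^4 - 10*z^3 - 80*z^2 - 96*z) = (z - 5)*(z - 4)*(z + 3)*(z^4 + 2*z^3 - 16*z^2 - 32*z) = (z - 5)*(z - 4)*(z + 2)*(z + 3)*(z^3 - 16*z) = (z - 5)*(z - 4)*(z + 2)*(z + 3)*(z + 4)*(z^2 - 4*z) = (z - 5)*(z - 4)^2*(z + 2)*(z + 3)*(z + 4)*(z)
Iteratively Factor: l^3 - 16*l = (l + 4)*(l^2 - 4*l) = (l - 4)*(l + 4)*(l)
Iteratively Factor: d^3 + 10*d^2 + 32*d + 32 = (d + 4)*(d^2 + 6*d + 8) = (d + 4)^2*(d + 2)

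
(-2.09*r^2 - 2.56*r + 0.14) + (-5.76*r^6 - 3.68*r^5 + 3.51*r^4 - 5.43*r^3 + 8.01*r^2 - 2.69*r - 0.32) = -5.76*r^6 - 3.68*r^5 + 3.51*r^4 - 5.43*r^3 + 5.92*r^2 - 5.25*r - 0.18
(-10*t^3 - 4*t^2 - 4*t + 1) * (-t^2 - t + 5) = 10*t^5 + 14*t^4 - 42*t^3 - 17*t^2 - 21*t + 5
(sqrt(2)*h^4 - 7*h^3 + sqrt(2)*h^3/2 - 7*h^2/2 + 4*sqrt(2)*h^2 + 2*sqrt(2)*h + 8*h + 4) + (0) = sqrt(2)*h^4 - 7*h^3 + sqrt(2)*h^3/2 - 7*h^2/2 + 4*sqrt(2)*h^2 + 2*sqrt(2)*h + 8*h + 4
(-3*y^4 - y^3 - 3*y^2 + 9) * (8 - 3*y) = 9*y^5 - 21*y^4 + y^3 - 24*y^2 - 27*y + 72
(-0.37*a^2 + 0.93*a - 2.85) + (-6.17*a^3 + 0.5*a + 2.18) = -6.17*a^3 - 0.37*a^2 + 1.43*a - 0.67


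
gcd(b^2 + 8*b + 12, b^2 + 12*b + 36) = b + 6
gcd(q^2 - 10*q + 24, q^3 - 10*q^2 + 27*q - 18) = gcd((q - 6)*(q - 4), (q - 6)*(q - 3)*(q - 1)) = q - 6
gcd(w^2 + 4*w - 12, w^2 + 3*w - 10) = w - 2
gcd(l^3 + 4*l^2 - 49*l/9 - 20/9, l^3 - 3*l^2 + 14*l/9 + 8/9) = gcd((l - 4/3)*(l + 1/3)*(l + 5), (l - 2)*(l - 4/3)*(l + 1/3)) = l^2 - l - 4/9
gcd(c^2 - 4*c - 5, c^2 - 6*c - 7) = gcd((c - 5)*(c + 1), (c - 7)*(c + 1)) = c + 1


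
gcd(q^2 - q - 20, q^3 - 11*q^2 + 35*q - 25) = q - 5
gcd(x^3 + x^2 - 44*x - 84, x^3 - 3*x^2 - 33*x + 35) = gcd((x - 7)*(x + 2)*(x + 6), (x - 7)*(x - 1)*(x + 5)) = x - 7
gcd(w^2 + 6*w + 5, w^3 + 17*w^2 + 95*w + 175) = w + 5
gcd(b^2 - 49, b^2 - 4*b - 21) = b - 7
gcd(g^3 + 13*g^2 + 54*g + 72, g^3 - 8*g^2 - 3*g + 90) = g + 3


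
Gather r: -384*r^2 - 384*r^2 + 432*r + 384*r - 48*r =-768*r^2 + 768*r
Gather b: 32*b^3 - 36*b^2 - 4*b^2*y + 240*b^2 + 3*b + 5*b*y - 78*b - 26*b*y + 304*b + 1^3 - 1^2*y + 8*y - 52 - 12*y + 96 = 32*b^3 + b^2*(204 - 4*y) + b*(229 - 21*y) - 5*y + 45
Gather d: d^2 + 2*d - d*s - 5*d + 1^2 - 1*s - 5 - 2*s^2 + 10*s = d^2 + d*(-s - 3) - 2*s^2 + 9*s - 4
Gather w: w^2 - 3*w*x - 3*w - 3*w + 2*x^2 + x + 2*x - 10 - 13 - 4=w^2 + w*(-3*x - 6) + 2*x^2 + 3*x - 27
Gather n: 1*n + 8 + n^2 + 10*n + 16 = n^2 + 11*n + 24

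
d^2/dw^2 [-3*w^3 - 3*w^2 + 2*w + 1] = -18*w - 6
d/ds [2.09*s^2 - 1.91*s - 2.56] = 4.18*s - 1.91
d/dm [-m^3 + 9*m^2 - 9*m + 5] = -3*m^2 + 18*m - 9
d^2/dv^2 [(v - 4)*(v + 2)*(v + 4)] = 6*v + 4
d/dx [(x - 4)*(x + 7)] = 2*x + 3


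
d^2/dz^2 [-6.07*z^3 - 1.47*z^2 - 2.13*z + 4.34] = -36.42*z - 2.94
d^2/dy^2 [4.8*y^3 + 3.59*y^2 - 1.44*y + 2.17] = 28.8*y + 7.18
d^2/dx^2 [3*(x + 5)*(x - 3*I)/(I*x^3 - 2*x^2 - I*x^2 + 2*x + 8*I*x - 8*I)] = (-6*I*x^6 + x^5*(-54 - 90*I) + x^4*(-270 + 126*I) + x^3*(750 - 1434*I) + x^2*(-1926 + 324*I) + x*(792 - 5004*I) - 6312 - 576*I)/(x^9 + x^8*(-3 + 6*I) + x^7*(15 - 18*I) + x^6*(-37 + 106*I) + x^5*(132 - 270*I) + x^4*(-300 + 648*I) + x^3*(800 - 1240*I) + x^2*(-1632 + 1152*I) + x*(1536 - 384*I) - 512)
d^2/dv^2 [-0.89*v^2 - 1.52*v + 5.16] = -1.78000000000000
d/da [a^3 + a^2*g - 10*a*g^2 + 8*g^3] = 3*a^2 + 2*a*g - 10*g^2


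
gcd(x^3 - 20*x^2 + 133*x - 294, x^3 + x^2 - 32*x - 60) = x - 6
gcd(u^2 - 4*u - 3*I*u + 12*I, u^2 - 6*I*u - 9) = u - 3*I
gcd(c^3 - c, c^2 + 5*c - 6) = c - 1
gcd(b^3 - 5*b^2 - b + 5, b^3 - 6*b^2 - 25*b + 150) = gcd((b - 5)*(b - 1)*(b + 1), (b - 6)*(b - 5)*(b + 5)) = b - 5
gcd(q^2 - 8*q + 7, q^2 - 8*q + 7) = q^2 - 8*q + 7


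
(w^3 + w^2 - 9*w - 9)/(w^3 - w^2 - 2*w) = (w^2 - 9)/(w*(w - 2))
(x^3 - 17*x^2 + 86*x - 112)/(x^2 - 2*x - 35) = (x^2 - 10*x + 16)/(x + 5)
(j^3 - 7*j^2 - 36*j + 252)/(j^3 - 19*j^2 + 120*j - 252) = (j + 6)/(j - 6)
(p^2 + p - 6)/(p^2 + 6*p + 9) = (p - 2)/(p + 3)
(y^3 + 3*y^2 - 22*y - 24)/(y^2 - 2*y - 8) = (y^2 + 7*y + 6)/(y + 2)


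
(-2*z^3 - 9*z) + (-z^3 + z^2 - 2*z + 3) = -3*z^3 + z^2 - 11*z + 3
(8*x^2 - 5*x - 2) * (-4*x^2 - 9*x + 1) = -32*x^4 - 52*x^3 + 61*x^2 + 13*x - 2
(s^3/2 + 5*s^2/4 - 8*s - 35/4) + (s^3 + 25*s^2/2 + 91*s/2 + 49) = 3*s^3/2 + 55*s^2/4 + 75*s/2 + 161/4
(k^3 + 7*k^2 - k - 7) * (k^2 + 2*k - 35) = k^5 + 9*k^4 - 22*k^3 - 254*k^2 + 21*k + 245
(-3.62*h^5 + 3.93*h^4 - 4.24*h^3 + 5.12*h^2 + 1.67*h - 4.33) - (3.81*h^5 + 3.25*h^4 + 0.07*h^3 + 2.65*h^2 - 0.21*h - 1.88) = -7.43*h^5 + 0.68*h^4 - 4.31*h^3 + 2.47*h^2 + 1.88*h - 2.45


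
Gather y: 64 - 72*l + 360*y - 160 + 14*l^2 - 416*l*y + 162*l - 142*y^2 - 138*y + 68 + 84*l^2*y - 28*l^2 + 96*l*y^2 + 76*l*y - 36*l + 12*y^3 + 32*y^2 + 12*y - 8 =-14*l^2 + 54*l + 12*y^3 + y^2*(96*l - 110) + y*(84*l^2 - 340*l + 234) - 36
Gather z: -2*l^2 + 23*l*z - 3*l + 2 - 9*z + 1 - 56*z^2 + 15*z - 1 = -2*l^2 - 3*l - 56*z^2 + z*(23*l + 6) + 2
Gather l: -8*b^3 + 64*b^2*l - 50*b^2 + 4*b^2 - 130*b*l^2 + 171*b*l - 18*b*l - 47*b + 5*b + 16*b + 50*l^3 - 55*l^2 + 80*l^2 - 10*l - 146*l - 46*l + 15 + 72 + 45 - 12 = -8*b^3 - 46*b^2 - 26*b + 50*l^3 + l^2*(25 - 130*b) + l*(64*b^2 + 153*b - 202) + 120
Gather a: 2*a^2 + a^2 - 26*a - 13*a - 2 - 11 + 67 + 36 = 3*a^2 - 39*a + 90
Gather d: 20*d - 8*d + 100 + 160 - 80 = 12*d + 180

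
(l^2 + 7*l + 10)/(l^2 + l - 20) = (l + 2)/(l - 4)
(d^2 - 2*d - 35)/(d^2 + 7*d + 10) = (d - 7)/(d + 2)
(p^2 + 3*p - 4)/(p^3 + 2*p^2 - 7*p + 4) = 1/(p - 1)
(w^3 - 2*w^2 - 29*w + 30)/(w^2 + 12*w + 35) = (w^2 - 7*w + 6)/(w + 7)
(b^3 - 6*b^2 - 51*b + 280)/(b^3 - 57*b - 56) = (b - 5)/(b + 1)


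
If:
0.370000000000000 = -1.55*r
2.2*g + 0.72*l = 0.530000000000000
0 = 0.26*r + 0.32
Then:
No Solution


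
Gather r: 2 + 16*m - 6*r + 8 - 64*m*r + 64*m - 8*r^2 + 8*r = 80*m - 8*r^2 + r*(2 - 64*m) + 10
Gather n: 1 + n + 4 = n + 5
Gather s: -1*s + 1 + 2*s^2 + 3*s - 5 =2*s^2 + 2*s - 4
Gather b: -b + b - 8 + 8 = 0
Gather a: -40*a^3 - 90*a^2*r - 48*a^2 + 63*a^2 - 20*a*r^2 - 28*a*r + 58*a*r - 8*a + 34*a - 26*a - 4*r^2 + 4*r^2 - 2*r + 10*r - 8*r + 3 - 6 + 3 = -40*a^3 + a^2*(15 - 90*r) + a*(-20*r^2 + 30*r)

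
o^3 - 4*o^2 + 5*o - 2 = (o - 2)*(o - 1)^2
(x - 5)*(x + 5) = x^2 - 25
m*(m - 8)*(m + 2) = m^3 - 6*m^2 - 16*m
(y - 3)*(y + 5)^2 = y^3 + 7*y^2 - 5*y - 75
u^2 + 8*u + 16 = (u + 4)^2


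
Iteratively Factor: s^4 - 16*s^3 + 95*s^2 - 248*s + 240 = (s - 5)*(s^3 - 11*s^2 + 40*s - 48) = (s - 5)*(s - 3)*(s^2 - 8*s + 16) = (s - 5)*(s - 4)*(s - 3)*(s - 4)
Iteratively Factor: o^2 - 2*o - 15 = (o + 3)*(o - 5)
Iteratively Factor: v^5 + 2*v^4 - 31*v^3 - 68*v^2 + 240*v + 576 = (v + 3)*(v^4 - v^3 - 28*v^2 + 16*v + 192) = (v + 3)^2*(v^3 - 4*v^2 - 16*v + 64) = (v - 4)*(v + 3)^2*(v^2 - 16) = (v - 4)^2*(v + 3)^2*(v + 4)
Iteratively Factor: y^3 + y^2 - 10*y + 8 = (y - 2)*(y^2 + 3*y - 4) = (y - 2)*(y - 1)*(y + 4)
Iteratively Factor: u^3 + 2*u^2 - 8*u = (u)*(u^2 + 2*u - 8) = u*(u - 2)*(u + 4)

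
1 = 1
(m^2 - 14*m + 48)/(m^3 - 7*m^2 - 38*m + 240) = (m - 6)/(m^2 + m - 30)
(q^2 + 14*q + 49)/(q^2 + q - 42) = (q + 7)/(q - 6)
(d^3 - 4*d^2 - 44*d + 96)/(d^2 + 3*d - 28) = (d^3 - 4*d^2 - 44*d + 96)/(d^2 + 3*d - 28)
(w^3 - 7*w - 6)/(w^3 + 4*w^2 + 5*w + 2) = (w - 3)/(w + 1)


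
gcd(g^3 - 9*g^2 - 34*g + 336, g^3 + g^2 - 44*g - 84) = g^2 - g - 42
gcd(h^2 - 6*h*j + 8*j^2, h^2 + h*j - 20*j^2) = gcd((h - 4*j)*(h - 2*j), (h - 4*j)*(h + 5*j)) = h - 4*j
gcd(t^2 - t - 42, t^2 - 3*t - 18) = 1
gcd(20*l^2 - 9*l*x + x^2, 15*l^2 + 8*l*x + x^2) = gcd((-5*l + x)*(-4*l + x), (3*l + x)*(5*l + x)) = 1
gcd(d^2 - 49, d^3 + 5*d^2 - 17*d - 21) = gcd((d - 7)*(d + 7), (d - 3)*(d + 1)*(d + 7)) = d + 7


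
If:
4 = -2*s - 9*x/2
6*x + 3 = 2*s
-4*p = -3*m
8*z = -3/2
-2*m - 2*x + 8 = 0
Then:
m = 14/3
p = 7/2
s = -1/2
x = -2/3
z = -3/16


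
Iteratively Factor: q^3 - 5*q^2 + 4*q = (q - 4)*(q^2 - q) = (q - 4)*(q - 1)*(q)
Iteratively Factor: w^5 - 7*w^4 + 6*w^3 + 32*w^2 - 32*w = (w)*(w^4 - 7*w^3 + 6*w^2 + 32*w - 32) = w*(w + 2)*(w^3 - 9*w^2 + 24*w - 16) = w*(w - 1)*(w + 2)*(w^2 - 8*w + 16) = w*(w - 4)*(w - 1)*(w + 2)*(w - 4)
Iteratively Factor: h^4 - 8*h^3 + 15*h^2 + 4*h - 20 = (h - 5)*(h^3 - 3*h^2 + 4) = (h - 5)*(h - 2)*(h^2 - h - 2) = (h - 5)*(h - 2)*(h + 1)*(h - 2)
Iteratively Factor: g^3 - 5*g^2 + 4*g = (g - 4)*(g^2 - g) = g*(g - 4)*(g - 1)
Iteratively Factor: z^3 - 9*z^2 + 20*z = (z - 4)*(z^2 - 5*z) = (z - 5)*(z - 4)*(z)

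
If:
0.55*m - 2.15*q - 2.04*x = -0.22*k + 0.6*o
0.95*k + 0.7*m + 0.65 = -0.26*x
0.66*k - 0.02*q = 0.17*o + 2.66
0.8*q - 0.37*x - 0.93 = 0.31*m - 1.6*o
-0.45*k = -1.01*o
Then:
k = 4.40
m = -7.87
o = 1.96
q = -4.59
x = 2.62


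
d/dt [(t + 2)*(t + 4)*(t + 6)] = 3*t^2 + 24*t + 44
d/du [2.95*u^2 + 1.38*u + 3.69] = 5.9*u + 1.38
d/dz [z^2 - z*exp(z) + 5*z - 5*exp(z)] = -z*exp(z) + 2*z - 6*exp(z) + 5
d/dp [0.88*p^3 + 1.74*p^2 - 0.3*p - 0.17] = 2.64*p^2 + 3.48*p - 0.3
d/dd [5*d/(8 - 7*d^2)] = 5*(7*d^2 + 8)/(7*d^2 - 8)^2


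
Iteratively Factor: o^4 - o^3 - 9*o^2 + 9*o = (o)*(o^3 - o^2 - 9*o + 9) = o*(o + 3)*(o^2 - 4*o + 3) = o*(o - 1)*(o + 3)*(o - 3)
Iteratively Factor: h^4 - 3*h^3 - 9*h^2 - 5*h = (h - 5)*(h^3 + 2*h^2 + h) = (h - 5)*(h + 1)*(h^2 + h) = h*(h - 5)*(h + 1)*(h + 1)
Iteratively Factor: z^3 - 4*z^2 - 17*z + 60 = (z - 5)*(z^2 + z - 12) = (z - 5)*(z + 4)*(z - 3)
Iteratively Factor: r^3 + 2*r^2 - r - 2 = (r - 1)*(r^2 + 3*r + 2) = (r - 1)*(r + 1)*(r + 2)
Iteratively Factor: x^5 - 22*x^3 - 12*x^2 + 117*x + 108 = (x + 3)*(x^4 - 3*x^3 - 13*x^2 + 27*x + 36) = (x + 1)*(x + 3)*(x^3 - 4*x^2 - 9*x + 36) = (x - 4)*(x + 1)*(x + 3)*(x^2 - 9) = (x - 4)*(x - 3)*(x + 1)*(x + 3)*(x + 3)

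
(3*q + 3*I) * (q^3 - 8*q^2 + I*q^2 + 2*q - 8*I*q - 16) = 3*q^4 - 24*q^3 + 6*I*q^3 + 3*q^2 - 48*I*q^2 - 24*q + 6*I*q - 48*I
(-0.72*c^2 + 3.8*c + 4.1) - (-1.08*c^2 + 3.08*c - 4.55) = 0.36*c^2 + 0.72*c + 8.65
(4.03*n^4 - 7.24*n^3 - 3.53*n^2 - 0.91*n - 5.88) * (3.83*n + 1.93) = 15.4349*n^5 - 19.9513*n^4 - 27.4931*n^3 - 10.2982*n^2 - 24.2767*n - 11.3484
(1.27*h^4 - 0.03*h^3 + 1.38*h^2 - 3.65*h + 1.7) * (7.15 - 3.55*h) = -4.5085*h^5 + 9.187*h^4 - 5.1135*h^3 + 22.8245*h^2 - 32.1325*h + 12.155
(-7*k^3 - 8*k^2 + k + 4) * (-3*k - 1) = 21*k^4 + 31*k^3 + 5*k^2 - 13*k - 4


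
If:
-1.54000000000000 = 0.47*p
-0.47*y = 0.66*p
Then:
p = -3.28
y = 4.60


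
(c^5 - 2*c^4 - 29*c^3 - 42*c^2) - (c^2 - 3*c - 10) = c^5 - 2*c^4 - 29*c^3 - 43*c^2 + 3*c + 10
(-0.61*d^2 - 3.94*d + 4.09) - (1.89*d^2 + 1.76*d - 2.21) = -2.5*d^2 - 5.7*d + 6.3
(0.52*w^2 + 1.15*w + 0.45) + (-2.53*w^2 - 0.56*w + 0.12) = -2.01*w^2 + 0.59*w + 0.57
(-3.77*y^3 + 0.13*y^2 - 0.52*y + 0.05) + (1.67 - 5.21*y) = -3.77*y^3 + 0.13*y^2 - 5.73*y + 1.72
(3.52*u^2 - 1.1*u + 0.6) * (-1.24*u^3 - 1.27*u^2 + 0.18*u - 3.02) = -4.3648*u^5 - 3.1064*u^4 + 1.2866*u^3 - 11.5904*u^2 + 3.43*u - 1.812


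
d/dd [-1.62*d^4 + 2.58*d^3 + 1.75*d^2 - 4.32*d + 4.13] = -6.48*d^3 + 7.74*d^2 + 3.5*d - 4.32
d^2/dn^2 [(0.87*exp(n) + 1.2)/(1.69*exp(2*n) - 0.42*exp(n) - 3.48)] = (2.484807*exp(4*n) + 14.326806*exp(3*n) + 28.144584*exp(2*n) + 27.169848*exp(n) + 8.782128)*exp(n)/(4.826809*exp(6*n) - 3.598686*exp(5*n) - 28.923336*exp(4*n) + 14.746536*exp(3*n) + 59.558112*exp(2*n) - 15.259104*exp(n) - 42.144192)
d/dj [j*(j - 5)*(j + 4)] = 3*j^2 - 2*j - 20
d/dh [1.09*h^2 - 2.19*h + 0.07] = 2.18*h - 2.19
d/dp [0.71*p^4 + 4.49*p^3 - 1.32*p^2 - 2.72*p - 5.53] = 2.84*p^3 + 13.47*p^2 - 2.64*p - 2.72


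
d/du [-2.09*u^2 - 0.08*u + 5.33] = -4.18*u - 0.08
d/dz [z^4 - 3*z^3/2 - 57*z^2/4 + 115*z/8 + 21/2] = 4*z^3 - 9*z^2/2 - 57*z/2 + 115/8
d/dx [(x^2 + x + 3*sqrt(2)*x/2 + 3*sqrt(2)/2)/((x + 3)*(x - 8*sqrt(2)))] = (-19*sqrt(2)*x^2 + 4*x^2 - 102*sqrt(2)*x - 96 - 57*sqrt(2))/(2*(x^4 - 16*sqrt(2)*x^3 + 6*x^3 - 96*sqrt(2)*x^2 + 137*x^2 - 144*sqrt(2)*x + 768*x + 1152))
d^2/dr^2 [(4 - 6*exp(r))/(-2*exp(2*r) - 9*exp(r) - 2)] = (24*exp(4*r) - 172*exp(3*r) - 360*exp(2*r) - 368*exp(r) + 96)*exp(r)/(8*exp(6*r) + 108*exp(5*r) + 510*exp(4*r) + 945*exp(3*r) + 510*exp(2*r) + 108*exp(r) + 8)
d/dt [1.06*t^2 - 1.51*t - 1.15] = 2.12*t - 1.51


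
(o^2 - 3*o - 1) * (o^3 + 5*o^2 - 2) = o^5 + 2*o^4 - 16*o^3 - 7*o^2 + 6*o + 2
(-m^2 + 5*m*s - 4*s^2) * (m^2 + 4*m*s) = -m^4 + m^3*s + 16*m^2*s^2 - 16*m*s^3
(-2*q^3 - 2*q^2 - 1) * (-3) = 6*q^3 + 6*q^2 + 3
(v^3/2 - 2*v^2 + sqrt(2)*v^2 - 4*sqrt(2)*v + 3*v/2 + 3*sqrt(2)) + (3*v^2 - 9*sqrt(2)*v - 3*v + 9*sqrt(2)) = v^3/2 + v^2 + sqrt(2)*v^2 - 13*sqrt(2)*v - 3*v/2 + 12*sqrt(2)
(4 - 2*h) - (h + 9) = -3*h - 5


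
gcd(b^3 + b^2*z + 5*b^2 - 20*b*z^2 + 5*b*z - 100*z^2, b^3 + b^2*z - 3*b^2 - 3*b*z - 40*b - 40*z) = b + 5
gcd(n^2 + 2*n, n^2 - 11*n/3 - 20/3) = 1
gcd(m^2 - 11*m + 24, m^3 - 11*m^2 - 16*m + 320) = m - 8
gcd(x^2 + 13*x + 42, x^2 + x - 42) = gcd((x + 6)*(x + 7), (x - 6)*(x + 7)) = x + 7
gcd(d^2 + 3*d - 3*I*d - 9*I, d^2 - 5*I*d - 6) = d - 3*I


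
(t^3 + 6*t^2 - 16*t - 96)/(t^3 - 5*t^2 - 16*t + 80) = (t + 6)/(t - 5)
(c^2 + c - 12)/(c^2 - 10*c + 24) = (c^2 + c - 12)/(c^2 - 10*c + 24)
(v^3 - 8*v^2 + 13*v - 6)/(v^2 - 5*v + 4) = (v^2 - 7*v + 6)/(v - 4)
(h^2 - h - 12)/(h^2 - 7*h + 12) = (h + 3)/(h - 3)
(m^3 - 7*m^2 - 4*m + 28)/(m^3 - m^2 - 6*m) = (m^2 - 9*m + 14)/(m*(m - 3))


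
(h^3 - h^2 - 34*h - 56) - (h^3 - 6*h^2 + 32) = 5*h^2 - 34*h - 88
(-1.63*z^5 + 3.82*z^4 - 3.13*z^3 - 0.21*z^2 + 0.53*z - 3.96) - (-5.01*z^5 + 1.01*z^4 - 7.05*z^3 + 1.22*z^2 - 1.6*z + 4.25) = 3.38*z^5 + 2.81*z^4 + 3.92*z^3 - 1.43*z^2 + 2.13*z - 8.21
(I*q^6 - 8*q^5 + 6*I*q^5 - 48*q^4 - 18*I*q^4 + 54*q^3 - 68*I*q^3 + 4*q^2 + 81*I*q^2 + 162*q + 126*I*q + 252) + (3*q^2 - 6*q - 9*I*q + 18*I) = I*q^6 - 8*q^5 + 6*I*q^5 - 48*q^4 - 18*I*q^4 + 54*q^3 - 68*I*q^3 + 7*q^2 + 81*I*q^2 + 156*q + 117*I*q + 252 + 18*I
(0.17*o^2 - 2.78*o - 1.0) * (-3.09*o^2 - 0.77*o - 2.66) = -0.5253*o^4 + 8.4593*o^3 + 4.7784*o^2 + 8.1648*o + 2.66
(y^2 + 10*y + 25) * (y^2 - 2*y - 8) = y^4 + 8*y^3 - 3*y^2 - 130*y - 200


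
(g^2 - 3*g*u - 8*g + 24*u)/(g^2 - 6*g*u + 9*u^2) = (8 - g)/(-g + 3*u)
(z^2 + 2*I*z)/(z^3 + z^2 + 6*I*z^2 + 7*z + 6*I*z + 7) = z*(z + 2*I)/(z^3 + z^2*(1 + 6*I) + z*(7 + 6*I) + 7)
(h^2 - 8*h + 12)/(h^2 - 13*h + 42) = (h - 2)/(h - 7)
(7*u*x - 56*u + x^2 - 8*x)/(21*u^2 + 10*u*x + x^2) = (x - 8)/(3*u + x)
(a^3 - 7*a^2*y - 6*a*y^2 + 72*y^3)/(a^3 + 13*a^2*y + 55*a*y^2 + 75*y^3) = (a^2 - 10*a*y + 24*y^2)/(a^2 + 10*a*y + 25*y^2)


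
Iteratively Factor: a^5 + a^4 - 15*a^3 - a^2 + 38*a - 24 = (a - 3)*(a^4 + 4*a^3 - 3*a^2 - 10*a + 8) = (a - 3)*(a - 1)*(a^3 + 5*a^2 + 2*a - 8) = (a - 3)*(a - 1)*(a + 2)*(a^2 + 3*a - 4) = (a - 3)*(a - 1)^2*(a + 2)*(a + 4)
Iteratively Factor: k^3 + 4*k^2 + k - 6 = (k - 1)*(k^2 + 5*k + 6) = (k - 1)*(k + 2)*(k + 3)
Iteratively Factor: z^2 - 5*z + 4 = (z - 1)*(z - 4)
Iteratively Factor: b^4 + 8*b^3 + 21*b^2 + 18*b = (b)*(b^3 + 8*b^2 + 21*b + 18) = b*(b + 3)*(b^2 + 5*b + 6) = b*(b + 3)^2*(b + 2)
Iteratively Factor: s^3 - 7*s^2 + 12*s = (s - 4)*(s^2 - 3*s) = (s - 4)*(s - 3)*(s)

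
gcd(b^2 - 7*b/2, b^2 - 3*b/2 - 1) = 1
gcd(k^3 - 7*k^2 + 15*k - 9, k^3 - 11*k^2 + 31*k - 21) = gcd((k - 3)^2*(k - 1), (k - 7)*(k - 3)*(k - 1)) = k^2 - 4*k + 3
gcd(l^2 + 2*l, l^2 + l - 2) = l + 2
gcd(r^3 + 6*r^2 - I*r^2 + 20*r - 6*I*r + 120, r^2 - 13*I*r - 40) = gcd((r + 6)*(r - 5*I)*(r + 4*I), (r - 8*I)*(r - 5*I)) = r - 5*I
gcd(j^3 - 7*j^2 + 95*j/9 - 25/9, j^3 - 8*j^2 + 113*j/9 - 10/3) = j^2 - 2*j + 5/9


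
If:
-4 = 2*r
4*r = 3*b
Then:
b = -8/3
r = -2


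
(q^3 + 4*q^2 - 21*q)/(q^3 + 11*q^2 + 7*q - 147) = q/(q + 7)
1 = 1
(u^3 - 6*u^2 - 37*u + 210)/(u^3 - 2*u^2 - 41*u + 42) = (u - 5)/(u - 1)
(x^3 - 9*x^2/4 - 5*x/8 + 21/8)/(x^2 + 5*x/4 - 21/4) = (2*x^2 - x - 3)/(2*(x + 3))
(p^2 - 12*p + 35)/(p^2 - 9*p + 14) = (p - 5)/(p - 2)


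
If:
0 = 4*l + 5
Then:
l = -5/4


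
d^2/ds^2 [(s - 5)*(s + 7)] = 2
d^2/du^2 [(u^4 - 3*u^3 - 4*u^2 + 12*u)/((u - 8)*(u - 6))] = 2*(u^6 - 42*u^5 + 732*u^4 - 5864*u^3 + 20448*u^2 - 22464*u - 1152)/(u^6 - 42*u^5 + 732*u^4 - 6776*u^3 + 35136*u^2 - 96768*u + 110592)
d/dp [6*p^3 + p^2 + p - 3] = 18*p^2 + 2*p + 1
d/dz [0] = 0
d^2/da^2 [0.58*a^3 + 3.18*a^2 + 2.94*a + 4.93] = 3.48*a + 6.36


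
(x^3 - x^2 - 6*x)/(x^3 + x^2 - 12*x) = (x + 2)/(x + 4)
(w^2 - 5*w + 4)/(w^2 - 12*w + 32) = (w - 1)/(w - 8)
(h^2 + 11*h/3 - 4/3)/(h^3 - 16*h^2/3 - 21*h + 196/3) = (3*h - 1)/(3*h^2 - 28*h + 49)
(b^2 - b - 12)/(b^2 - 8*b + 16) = (b + 3)/(b - 4)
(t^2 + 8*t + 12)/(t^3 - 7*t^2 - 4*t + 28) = (t + 6)/(t^2 - 9*t + 14)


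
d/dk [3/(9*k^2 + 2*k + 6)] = 6*(-9*k - 1)/(9*k^2 + 2*k + 6)^2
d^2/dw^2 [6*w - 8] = 0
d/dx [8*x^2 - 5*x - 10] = 16*x - 5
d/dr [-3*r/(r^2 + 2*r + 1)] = 3*(r - 1)/(r^3 + 3*r^2 + 3*r + 1)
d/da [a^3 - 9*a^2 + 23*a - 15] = 3*a^2 - 18*a + 23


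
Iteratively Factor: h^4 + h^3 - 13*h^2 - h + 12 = (h + 1)*(h^3 - 13*h + 12) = (h - 1)*(h + 1)*(h^2 + h - 12) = (h - 1)*(h + 1)*(h + 4)*(h - 3)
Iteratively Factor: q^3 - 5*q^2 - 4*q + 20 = (q - 5)*(q^2 - 4) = (q - 5)*(q + 2)*(q - 2)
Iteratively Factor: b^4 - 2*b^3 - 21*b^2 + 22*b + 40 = (b + 4)*(b^3 - 6*b^2 + 3*b + 10) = (b - 2)*(b + 4)*(b^2 - 4*b - 5) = (b - 5)*(b - 2)*(b + 4)*(b + 1)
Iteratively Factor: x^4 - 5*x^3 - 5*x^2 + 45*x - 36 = (x + 3)*(x^3 - 8*x^2 + 19*x - 12) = (x - 4)*(x + 3)*(x^2 - 4*x + 3) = (x - 4)*(x - 3)*(x + 3)*(x - 1)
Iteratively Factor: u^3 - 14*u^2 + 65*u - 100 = (u - 5)*(u^2 - 9*u + 20) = (u - 5)*(u - 4)*(u - 5)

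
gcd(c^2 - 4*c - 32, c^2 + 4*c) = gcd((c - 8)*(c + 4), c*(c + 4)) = c + 4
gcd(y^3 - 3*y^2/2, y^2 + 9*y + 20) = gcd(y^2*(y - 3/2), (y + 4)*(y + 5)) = 1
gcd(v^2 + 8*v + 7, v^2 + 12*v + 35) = v + 7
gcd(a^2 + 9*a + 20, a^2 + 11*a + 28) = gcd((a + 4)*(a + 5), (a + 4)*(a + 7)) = a + 4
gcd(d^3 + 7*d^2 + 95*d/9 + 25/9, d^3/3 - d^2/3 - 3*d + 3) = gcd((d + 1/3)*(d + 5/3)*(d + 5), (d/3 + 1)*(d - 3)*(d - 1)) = 1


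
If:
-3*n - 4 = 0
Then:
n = -4/3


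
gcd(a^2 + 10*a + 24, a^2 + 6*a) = a + 6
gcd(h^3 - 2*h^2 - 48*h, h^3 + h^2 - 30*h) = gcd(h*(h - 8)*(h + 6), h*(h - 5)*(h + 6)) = h^2 + 6*h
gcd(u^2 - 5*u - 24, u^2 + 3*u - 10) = 1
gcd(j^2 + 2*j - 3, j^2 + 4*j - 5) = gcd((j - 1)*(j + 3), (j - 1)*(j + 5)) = j - 1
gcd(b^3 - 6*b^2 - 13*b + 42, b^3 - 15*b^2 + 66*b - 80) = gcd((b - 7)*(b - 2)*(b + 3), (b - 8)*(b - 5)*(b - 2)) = b - 2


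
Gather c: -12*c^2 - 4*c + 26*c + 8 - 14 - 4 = -12*c^2 + 22*c - 10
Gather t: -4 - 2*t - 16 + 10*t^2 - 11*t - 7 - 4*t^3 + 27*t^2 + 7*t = -4*t^3 + 37*t^2 - 6*t - 27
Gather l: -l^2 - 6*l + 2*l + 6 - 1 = -l^2 - 4*l + 5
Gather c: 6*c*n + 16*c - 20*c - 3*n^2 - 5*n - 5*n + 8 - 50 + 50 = c*(6*n - 4) - 3*n^2 - 10*n + 8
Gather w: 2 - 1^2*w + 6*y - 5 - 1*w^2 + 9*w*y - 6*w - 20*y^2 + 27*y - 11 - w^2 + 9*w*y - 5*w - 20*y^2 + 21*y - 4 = -2*w^2 + w*(18*y - 12) - 40*y^2 + 54*y - 18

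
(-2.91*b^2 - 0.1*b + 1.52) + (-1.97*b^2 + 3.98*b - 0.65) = -4.88*b^2 + 3.88*b + 0.87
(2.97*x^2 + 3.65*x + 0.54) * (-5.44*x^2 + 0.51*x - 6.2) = -16.1568*x^4 - 18.3413*x^3 - 19.4901*x^2 - 22.3546*x - 3.348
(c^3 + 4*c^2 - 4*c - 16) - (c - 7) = c^3 + 4*c^2 - 5*c - 9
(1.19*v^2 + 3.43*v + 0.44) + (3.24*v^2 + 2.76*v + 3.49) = 4.43*v^2 + 6.19*v + 3.93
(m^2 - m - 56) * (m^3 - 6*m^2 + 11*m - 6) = m^5 - 7*m^4 - 39*m^3 + 319*m^2 - 610*m + 336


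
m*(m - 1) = m^2 - m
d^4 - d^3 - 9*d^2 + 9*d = d*(d - 3)*(d - 1)*(d + 3)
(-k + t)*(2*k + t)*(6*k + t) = -12*k^3 + 4*k^2*t + 7*k*t^2 + t^3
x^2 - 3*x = x*(x - 3)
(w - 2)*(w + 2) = w^2 - 4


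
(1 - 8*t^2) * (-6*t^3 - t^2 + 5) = 48*t^5 + 8*t^4 - 6*t^3 - 41*t^2 + 5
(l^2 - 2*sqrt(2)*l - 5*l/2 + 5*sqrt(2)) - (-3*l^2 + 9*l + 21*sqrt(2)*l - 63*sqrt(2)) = 4*l^2 - 23*sqrt(2)*l - 23*l/2 + 68*sqrt(2)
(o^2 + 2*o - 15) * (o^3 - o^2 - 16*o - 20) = o^5 + o^4 - 33*o^3 - 37*o^2 + 200*o + 300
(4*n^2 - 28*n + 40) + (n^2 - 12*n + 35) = 5*n^2 - 40*n + 75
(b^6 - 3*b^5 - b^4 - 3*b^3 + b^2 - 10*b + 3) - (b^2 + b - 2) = b^6 - 3*b^5 - b^4 - 3*b^3 - 11*b + 5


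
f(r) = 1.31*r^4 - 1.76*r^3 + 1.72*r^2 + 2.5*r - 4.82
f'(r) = 5.24*r^3 - 5.28*r^2 + 3.44*r + 2.5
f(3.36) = 123.20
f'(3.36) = 153.22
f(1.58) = 4.65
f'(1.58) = 15.42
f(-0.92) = -3.36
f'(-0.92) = -9.21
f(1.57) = 4.49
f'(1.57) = 15.16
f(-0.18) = -5.20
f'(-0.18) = 1.68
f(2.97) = 73.60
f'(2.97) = 103.42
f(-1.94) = 28.21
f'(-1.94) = -62.30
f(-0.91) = -3.45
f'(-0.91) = -8.95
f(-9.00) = 9989.95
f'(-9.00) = -4276.10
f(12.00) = 24395.74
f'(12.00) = 8338.18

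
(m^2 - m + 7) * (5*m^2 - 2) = 5*m^4 - 5*m^3 + 33*m^2 + 2*m - 14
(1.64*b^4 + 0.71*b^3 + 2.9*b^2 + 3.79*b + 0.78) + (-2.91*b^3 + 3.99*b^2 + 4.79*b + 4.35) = 1.64*b^4 - 2.2*b^3 + 6.89*b^2 + 8.58*b + 5.13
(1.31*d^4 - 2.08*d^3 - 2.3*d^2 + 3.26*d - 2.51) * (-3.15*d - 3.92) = -4.1265*d^5 + 1.4168*d^4 + 15.3986*d^3 - 1.253*d^2 - 4.8727*d + 9.8392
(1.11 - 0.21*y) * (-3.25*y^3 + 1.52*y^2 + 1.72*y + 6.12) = 0.6825*y^4 - 3.9267*y^3 + 1.326*y^2 + 0.624*y + 6.7932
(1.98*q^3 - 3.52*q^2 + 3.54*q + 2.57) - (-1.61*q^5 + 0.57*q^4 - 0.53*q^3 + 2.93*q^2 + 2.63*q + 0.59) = 1.61*q^5 - 0.57*q^4 + 2.51*q^3 - 6.45*q^2 + 0.91*q + 1.98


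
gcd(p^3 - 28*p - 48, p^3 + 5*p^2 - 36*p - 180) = p - 6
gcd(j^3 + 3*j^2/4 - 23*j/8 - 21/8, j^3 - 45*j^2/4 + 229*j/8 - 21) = j - 7/4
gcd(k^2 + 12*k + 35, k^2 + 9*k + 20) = k + 5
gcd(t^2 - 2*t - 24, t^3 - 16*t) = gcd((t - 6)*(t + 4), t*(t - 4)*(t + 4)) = t + 4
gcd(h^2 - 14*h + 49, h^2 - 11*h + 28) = h - 7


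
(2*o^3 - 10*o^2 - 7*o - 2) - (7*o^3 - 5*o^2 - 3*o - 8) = -5*o^3 - 5*o^2 - 4*o + 6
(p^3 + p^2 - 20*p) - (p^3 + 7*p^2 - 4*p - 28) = -6*p^2 - 16*p + 28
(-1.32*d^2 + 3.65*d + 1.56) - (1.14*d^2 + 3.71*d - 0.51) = -2.46*d^2 - 0.0600000000000001*d + 2.07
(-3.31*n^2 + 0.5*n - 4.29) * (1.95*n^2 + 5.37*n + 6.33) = -6.4545*n^4 - 16.7997*n^3 - 26.6328*n^2 - 19.8723*n - 27.1557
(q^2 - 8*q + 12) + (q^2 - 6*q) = 2*q^2 - 14*q + 12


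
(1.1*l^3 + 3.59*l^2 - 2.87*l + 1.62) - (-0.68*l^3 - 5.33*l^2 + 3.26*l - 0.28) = 1.78*l^3 + 8.92*l^2 - 6.13*l + 1.9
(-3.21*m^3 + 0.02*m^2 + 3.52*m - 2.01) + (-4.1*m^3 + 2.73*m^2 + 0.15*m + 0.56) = -7.31*m^3 + 2.75*m^2 + 3.67*m - 1.45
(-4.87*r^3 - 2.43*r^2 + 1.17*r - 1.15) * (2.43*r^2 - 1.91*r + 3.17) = -11.8341*r^5 + 3.3968*r^4 - 7.9535*r^3 - 12.7323*r^2 + 5.9054*r - 3.6455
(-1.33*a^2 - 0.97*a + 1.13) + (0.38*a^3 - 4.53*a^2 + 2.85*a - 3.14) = 0.38*a^3 - 5.86*a^2 + 1.88*a - 2.01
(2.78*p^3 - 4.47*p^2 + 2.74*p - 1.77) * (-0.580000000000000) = -1.6124*p^3 + 2.5926*p^2 - 1.5892*p + 1.0266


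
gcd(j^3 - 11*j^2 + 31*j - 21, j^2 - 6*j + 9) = j - 3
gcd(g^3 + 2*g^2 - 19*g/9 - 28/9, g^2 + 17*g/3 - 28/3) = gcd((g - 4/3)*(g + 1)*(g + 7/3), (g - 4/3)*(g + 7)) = g - 4/3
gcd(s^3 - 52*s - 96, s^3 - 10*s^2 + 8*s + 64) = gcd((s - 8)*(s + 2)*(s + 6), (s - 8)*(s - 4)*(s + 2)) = s^2 - 6*s - 16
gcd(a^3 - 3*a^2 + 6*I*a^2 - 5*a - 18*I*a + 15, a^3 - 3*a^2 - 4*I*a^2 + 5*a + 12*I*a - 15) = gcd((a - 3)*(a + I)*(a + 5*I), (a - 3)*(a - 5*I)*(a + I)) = a^2 + a*(-3 + I) - 3*I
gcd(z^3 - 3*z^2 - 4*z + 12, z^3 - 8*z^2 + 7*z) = 1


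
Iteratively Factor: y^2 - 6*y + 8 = (y - 4)*(y - 2)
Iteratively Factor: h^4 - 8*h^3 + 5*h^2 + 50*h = (h - 5)*(h^3 - 3*h^2 - 10*h) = (h - 5)^2*(h^2 + 2*h) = h*(h - 5)^2*(h + 2)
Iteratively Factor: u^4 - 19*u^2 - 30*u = (u + 3)*(u^3 - 3*u^2 - 10*u) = (u + 2)*(u + 3)*(u^2 - 5*u) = (u - 5)*(u + 2)*(u + 3)*(u)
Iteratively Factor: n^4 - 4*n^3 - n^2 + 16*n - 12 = (n - 1)*(n^3 - 3*n^2 - 4*n + 12) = (n - 2)*(n - 1)*(n^2 - n - 6) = (n - 3)*(n - 2)*(n - 1)*(n + 2)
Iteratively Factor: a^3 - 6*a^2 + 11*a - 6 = (a - 3)*(a^2 - 3*a + 2) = (a - 3)*(a - 2)*(a - 1)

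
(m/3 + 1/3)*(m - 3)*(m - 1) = m^3/3 - m^2 - m/3 + 1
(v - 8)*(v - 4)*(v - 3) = v^3 - 15*v^2 + 68*v - 96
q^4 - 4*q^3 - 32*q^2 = q^2*(q - 8)*(q + 4)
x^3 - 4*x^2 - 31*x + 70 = (x - 7)*(x - 2)*(x + 5)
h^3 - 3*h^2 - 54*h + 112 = (h - 8)*(h - 2)*(h + 7)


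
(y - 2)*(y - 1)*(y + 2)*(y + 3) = y^4 + 2*y^3 - 7*y^2 - 8*y + 12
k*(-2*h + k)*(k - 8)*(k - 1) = -2*h*k^3 + 18*h*k^2 - 16*h*k + k^4 - 9*k^3 + 8*k^2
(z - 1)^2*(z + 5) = z^3 + 3*z^2 - 9*z + 5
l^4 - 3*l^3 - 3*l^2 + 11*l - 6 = (l - 3)*(l - 1)^2*(l + 2)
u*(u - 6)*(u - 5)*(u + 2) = u^4 - 9*u^3 + 8*u^2 + 60*u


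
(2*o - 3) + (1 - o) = o - 2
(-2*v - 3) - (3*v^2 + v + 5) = -3*v^2 - 3*v - 8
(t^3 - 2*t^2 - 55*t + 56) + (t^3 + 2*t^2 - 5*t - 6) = 2*t^3 - 60*t + 50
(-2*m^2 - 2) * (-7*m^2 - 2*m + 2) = 14*m^4 + 4*m^3 + 10*m^2 + 4*m - 4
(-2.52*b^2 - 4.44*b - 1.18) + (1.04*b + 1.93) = -2.52*b^2 - 3.4*b + 0.75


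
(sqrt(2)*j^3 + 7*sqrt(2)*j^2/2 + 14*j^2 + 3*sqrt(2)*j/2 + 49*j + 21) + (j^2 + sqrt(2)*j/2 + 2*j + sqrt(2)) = sqrt(2)*j^3 + 7*sqrt(2)*j^2/2 + 15*j^2 + 2*sqrt(2)*j + 51*j + sqrt(2) + 21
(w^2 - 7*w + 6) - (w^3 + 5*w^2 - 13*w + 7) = -w^3 - 4*w^2 + 6*w - 1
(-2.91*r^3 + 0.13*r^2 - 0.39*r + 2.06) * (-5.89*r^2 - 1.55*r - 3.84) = 17.1399*r^5 + 3.7448*r^4 + 13.27*r^3 - 12.0281*r^2 - 1.6954*r - 7.9104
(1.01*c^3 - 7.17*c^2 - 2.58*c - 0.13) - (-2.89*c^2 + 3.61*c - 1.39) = 1.01*c^3 - 4.28*c^2 - 6.19*c + 1.26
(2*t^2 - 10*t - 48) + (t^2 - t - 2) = 3*t^2 - 11*t - 50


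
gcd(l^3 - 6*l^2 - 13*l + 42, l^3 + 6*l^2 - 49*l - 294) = l - 7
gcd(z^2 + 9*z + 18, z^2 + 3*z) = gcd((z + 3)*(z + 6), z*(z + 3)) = z + 3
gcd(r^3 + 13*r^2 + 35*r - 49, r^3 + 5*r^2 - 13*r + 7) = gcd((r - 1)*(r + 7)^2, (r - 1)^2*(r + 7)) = r^2 + 6*r - 7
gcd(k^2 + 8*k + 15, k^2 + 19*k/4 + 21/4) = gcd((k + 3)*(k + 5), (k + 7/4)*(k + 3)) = k + 3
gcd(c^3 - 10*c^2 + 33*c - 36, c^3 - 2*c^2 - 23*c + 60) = c^2 - 7*c + 12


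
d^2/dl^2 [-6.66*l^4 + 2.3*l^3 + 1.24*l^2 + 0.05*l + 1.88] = -79.92*l^2 + 13.8*l + 2.48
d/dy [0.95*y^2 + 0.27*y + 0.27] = 1.9*y + 0.27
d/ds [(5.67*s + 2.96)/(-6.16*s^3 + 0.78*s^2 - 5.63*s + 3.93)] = (69.8544*s^3 + 50.2782*s^2 - 4.6176*s + 38.9479)/(37.9456*s^6 - 9.6096*s^5 + 69.97*s^4 - 57.2004*s^3 + 37.8277*s^2 - 44.2518*s + 15.4449)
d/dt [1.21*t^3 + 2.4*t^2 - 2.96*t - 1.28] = 3.63*t^2 + 4.8*t - 2.96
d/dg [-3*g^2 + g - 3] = 1 - 6*g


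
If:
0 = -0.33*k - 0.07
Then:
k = -0.21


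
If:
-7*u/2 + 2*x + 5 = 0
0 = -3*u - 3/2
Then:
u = -1/2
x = -27/8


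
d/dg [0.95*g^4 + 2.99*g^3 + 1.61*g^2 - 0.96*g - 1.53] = 3.8*g^3 + 8.97*g^2 + 3.22*g - 0.96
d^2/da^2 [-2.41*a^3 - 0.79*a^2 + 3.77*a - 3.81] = -14.46*a - 1.58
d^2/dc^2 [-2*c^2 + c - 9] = -4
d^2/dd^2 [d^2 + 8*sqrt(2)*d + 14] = 2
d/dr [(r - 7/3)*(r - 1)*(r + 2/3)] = 3*r^2 - 16*r/3 + 1/9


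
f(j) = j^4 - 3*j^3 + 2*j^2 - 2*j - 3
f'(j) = 4*j^3 - 9*j^2 + 4*j - 2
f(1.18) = -5.57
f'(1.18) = -3.24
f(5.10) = 317.39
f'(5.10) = 314.91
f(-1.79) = 34.46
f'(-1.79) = -60.94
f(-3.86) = 429.05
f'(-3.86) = -381.59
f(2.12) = -6.64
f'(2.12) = 4.14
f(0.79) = -4.42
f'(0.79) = -2.48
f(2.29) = -5.62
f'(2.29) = 8.00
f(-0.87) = 2.80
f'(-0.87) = -14.93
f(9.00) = 4515.00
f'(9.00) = 2221.00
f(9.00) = 4515.00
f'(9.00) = 2221.00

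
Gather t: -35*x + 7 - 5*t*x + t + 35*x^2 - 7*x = t*(1 - 5*x) + 35*x^2 - 42*x + 7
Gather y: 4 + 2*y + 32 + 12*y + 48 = 14*y + 84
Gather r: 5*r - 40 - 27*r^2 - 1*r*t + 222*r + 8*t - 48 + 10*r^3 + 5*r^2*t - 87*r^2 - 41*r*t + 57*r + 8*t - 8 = 10*r^3 + r^2*(5*t - 114) + r*(284 - 42*t) + 16*t - 96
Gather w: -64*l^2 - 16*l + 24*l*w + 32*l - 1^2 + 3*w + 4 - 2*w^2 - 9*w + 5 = -64*l^2 + 16*l - 2*w^2 + w*(24*l - 6) + 8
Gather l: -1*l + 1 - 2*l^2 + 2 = -2*l^2 - l + 3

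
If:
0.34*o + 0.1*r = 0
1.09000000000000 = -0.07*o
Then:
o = -15.57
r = 52.94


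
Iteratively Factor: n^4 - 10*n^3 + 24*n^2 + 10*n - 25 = (n - 5)*(n^3 - 5*n^2 - n + 5) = (n - 5)*(n + 1)*(n^2 - 6*n + 5) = (n - 5)^2*(n + 1)*(n - 1)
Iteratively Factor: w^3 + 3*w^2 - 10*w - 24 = (w - 3)*(w^2 + 6*w + 8) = (w - 3)*(w + 4)*(w + 2)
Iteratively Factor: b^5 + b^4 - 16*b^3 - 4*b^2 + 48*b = (b)*(b^4 + b^3 - 16*b^2 - 4*b + 48) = b*(b - 2)*(b^3 + 3*b^2 - 10*b - 24) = b*(b - 3)*(b - 2)*(b^2 + 6*b + 8) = b*(b - 3)*(b - 2)*(b + 4)*(b + 2)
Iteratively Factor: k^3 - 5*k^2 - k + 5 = (k - 1)*(k^2 - 4*k - 5) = (k - 1)*(k + 1)*(k - 5)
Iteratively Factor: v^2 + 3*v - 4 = (v - 1)*(v + 4)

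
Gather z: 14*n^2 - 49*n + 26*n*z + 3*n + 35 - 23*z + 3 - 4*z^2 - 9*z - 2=14*n^2 - 46*n - 4*z^2 + z*(26*n - 32) + 36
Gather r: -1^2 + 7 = 6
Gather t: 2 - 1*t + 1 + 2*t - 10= t - 7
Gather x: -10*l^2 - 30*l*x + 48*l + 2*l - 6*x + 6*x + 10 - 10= -10*l^2 - 30*l*x + 50*l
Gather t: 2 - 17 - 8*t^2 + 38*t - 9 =-8*t^2 + 38*t - 24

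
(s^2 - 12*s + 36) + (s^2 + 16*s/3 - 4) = 2*s^2 - 20*s/3 + 32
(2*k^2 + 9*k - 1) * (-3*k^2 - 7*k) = -6*k^4 - 41*k^3 - 60*k^2 + 7*k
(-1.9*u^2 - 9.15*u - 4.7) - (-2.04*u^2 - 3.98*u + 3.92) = 0.14*u^2 - 5.17*u - 8.62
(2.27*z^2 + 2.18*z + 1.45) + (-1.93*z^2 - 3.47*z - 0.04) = 0.34*z^2 - 1.29*z + 1.41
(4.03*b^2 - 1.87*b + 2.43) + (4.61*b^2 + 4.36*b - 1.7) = 8.64*b^2 + 2.49*b + 0.73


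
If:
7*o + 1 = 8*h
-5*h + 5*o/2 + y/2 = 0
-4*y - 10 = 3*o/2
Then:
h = -59/88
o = -10/11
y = -95/44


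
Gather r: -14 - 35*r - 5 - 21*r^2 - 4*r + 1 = -21*r^2 - 39*r - 18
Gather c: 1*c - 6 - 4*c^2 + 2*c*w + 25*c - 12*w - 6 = -4*c^2 + c*(2*w + 26) - 12*w - 12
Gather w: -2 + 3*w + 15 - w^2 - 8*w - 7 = -w^2 - 5*w + 6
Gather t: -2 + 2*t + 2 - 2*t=0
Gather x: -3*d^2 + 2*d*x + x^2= -3*d^2 + 2*d*x + x^2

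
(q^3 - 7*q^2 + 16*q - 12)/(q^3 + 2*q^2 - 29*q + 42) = (q - 2)/(q + 7)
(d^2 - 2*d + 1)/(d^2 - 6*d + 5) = (d - 1)/(d - 5)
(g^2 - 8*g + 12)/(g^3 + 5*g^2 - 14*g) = (g - 6)/(g*(g + 7))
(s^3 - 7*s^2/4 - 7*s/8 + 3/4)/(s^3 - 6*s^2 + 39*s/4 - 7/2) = (4*s + 3)/(2*(2*s - 7))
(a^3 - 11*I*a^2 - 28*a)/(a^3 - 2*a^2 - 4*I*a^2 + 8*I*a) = (a - 7*I)/(a - 2)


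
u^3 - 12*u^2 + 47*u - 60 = (u - 5)*(u - 4)*(u - 3)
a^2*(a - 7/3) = a^3 - 7*a^2/3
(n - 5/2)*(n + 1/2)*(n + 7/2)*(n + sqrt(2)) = n^4 + sqrt(2)*n^3 + 3*n^3/2 - 33*n^2/4 + 3*sqrt(2)*n^2/2 - 33*sqrt(2)*n/4 - 35*n/8 - 35*sqrt(2)/8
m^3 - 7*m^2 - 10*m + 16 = (m - 8)*(m - 1)*(m + 2)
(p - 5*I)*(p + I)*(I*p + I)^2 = -p^4 - 2*p^3 + 4*I*p^3 - 6*p^2 + 8*I*p^2 - 10*p + 4*I*p - 5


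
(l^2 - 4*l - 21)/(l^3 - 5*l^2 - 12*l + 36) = (l - 7)/(l^2 - 8*l + 12)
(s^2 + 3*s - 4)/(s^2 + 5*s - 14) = (s^2 + 3*s - 4)/(s^2 + 5*s - 14)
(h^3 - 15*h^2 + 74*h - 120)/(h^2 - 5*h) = h - 10 + 24/h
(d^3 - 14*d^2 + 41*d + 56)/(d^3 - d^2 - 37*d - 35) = (d - 8)/(d + 5)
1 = 1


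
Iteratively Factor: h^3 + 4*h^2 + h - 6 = (h + 3)*(h^2 + h - 2) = (h + 2)*(h + 3)*(h - 1)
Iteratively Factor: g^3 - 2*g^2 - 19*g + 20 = (g - 1)*(g^2 - g - 20) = (g - 5)*(g - 1)*(g + 4)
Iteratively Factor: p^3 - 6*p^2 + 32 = (p - 4)*(p^2 - 2*p - 8) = (p - 4)^2*(p + 2)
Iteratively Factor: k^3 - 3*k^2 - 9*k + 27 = (k - 3)*(k^2 - 9) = (k - 3)*(k + 3)*(k - 3)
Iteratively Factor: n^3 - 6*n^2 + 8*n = (n)*(n^2 - 6*n + 8) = n*(n - 4)*(n - 2)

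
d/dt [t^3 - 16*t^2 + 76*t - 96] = 3*t^2 - 32*t + 76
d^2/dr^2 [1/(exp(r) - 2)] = (exp(r) + 2)*exp(r)/(exp(r) - 2)^3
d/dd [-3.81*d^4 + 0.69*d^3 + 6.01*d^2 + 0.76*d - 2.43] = -15.24*d^3 + 2.07*d^2 + 12.02*d + 0.76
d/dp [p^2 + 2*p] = 2*p + 2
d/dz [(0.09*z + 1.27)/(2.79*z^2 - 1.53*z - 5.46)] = (-0.2511*z^2 - 7.0866*z + 1.4517)/(7.7841*z^4 - 8.5374*z^3 - 28.1259*z^2 + 16.7076*z + 29.8116)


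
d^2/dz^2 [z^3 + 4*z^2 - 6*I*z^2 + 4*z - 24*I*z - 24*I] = 6*z + 8 - 12*I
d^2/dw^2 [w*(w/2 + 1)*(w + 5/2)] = 3*w + 9/2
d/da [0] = 0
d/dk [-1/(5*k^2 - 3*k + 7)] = (10*k - 3)/(5*k^2 - 3*k + 7)^2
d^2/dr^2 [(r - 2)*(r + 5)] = 2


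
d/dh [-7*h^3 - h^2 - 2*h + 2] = -21*h^2 - 2*h - 2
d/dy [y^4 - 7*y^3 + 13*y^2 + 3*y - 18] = 4*y^3 - 21*y^2 + 26*y + 3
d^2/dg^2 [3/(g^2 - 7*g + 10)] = 6*(-g^2 + 7*g + (2*g - 7)^2 - 10)/(g^2 - 7*g + 10)^3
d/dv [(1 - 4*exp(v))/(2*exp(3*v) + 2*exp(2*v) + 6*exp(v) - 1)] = 2*(8*exp(3*v) + exp(2*v) - 2*exp(v) - 1)*exp(v)/(4*exp(6*v) + 8*exp(5*v) + 28*exp(4*v) + 20*exp(3*v) + 32*exp(2*v) - 12*exp(v) + 1)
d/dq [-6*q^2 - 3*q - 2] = -12*q - 3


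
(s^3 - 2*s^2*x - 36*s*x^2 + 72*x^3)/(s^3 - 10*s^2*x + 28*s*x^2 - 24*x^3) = (-s - 6*x)/(-s + 2*x)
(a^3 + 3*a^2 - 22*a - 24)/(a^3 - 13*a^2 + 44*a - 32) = (a^2 + 7*a + 6)/(a^2 - 9*a + 8)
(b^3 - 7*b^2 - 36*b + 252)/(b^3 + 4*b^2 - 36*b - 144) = (b - 7)/(b + 4)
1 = 1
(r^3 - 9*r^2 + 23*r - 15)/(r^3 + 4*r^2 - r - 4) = (r^2 - 8*r + 15)/(r^2 + 5*r + 4)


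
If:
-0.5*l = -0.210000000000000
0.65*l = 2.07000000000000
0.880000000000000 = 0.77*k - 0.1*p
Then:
No Solution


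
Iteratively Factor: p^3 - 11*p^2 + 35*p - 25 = (p - 5)*(p^2 - 6*p + 5) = (p - 5)*(p - 1)*(p - 5)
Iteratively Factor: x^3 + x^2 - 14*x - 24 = (x + 2)*(x^2 - x - 12) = (x - 4)*(x + 2)*(x + 3)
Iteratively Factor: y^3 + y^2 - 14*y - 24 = (y - 4)*(y^2 + 5*y + 6) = (y - 4)*(y + 2)*(y + 3)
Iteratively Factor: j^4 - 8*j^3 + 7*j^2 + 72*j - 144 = (j - 3)*(j^3 - 5*j^2 - 8*j + 48) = (j - 3)*(j + 3)*(j^2 - 8*j + 16) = (j - 4)*(j - 3)*(j + 3)*(j - 4)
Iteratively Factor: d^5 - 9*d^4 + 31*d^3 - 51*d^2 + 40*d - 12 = (d - 3)*(d^4 - 6*d^3 + 13*d^2 - 12*d + 4) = (d - 3)*(d - 2)*(d^3 - 4*d^2 + 5*d - 2) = (d - 3)*(d - 2)*(d - 1)*(d^2 - 3*d + 2) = (d - 3)*(d - 2)^2*(d - 1)*(d - 1)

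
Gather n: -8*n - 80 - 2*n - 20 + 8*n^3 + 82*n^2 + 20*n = 8*n^3 + 82*n^2 + 10*n - 100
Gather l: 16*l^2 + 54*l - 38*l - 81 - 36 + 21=16*l^2 + 16*l - 96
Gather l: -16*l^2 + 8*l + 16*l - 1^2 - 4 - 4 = -16*l^2 + 24*l - 9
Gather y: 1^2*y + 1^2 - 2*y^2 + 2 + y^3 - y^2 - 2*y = y^3 - 3*y^2 - y + 3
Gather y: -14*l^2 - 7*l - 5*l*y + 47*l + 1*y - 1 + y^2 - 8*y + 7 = -14*l^2 + 40*l + y^2 + y*(-5*l - 7) + 6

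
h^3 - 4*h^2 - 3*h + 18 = (h - 3)^2*(h + 2)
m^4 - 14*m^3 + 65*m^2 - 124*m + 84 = (m - 7)*(m - 3)*(m - 2)^2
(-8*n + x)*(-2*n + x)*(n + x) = 16*n^3 + 6*n^2*x - 9*n*x^2 + x^3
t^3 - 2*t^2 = t^2*(t - 2)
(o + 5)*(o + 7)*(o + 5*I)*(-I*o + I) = -I*o^4 + 5*o^3 - 11*I*o^3 + 55*o^2 - 23*I*o^2 + 115*o + 35*I*o - 175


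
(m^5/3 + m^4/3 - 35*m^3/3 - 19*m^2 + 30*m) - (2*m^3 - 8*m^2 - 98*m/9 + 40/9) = m^5/3 + m^4/3 - 41*m^3/3 - 11*m^2 + 368*m/9 - 40/9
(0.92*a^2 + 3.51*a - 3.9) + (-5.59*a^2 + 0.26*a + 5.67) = -4.67*a^2 + 3.77*a + 1.77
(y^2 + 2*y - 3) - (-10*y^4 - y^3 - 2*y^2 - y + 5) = 10*y^4 + y^3 + 3*y^2 + 3*y - 8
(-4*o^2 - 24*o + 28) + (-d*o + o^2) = -d*o - 3*o^2 - 24*o + 28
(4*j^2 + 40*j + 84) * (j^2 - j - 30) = 4*j^4 + 36*j^3 - 76*j^2 - 1284*j - 2520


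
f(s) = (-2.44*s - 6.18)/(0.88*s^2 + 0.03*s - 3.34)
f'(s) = (-2.44*s - 6.18)*(-1.76*s - 0.03)/(0.88*s^2 + 0.03*s - 3.34)^2 - 2.44/(0.88*s^2 + 0.03*s - 3.34) = (2.1472*s^2 + 10.8768*s + 8.335)/(0.7744*s^4 + 0.0528*s^3 - 5.8775*s^2 - 0.2004*s + 11.1556)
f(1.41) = 6.21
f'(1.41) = 11.66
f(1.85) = 39.22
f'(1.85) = 481.49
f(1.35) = 5.59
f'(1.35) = 9.37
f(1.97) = -81.81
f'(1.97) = 2112.38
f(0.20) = 2.02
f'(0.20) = 0.97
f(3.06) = -2.73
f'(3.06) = 2.48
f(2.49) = -5.59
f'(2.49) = 10.15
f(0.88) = 3.16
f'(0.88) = 2.82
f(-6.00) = 0.30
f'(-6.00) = 0.03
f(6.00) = -0.73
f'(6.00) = 0.19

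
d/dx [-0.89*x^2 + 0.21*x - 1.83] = 0.21 - 1.78*x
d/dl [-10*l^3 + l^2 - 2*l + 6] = -30*l^2 + 2*l - 2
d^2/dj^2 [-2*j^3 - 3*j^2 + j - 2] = -12*j - 6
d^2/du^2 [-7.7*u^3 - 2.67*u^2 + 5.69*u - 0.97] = -46.2*u - 5.34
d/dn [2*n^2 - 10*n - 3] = 4*n - 10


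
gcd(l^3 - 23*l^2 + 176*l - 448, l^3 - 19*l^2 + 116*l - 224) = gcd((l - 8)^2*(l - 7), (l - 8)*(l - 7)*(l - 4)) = l^2 - 15*l + 56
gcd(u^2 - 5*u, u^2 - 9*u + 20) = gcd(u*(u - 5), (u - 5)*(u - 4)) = u - 5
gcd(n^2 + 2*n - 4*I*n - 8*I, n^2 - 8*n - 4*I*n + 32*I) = n - 4*I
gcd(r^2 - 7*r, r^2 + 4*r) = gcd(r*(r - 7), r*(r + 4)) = r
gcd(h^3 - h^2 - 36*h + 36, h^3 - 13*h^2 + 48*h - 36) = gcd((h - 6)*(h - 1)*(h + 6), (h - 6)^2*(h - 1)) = h^2 - 7*h + 6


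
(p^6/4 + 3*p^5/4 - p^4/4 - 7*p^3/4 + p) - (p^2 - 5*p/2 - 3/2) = p^6/4 + 3*p^5/4 - p^4/4 - 7*p^3/4 - p^2 + 7*p/2 + 3/2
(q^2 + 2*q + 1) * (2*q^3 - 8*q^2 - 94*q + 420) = 2*q^5 - 4*q^4 - 108*q^3 + 224*q^2 + 746*q + 420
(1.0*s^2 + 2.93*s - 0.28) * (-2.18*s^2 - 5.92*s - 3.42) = -2.18*s^4 - 12.3074*s^3 - 20.1552*s^2 - 8.363*s + 0.9576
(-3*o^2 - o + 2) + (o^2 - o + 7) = -2*o^2 - 2*o + 9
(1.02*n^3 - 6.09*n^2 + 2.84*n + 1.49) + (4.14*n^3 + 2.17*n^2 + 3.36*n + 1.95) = 5.16*n^3 - 3.92*n^2 + 6.2*n + 3.44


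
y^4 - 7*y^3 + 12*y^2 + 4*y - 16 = (y - 4)*(y - 2)^2*(y + 1)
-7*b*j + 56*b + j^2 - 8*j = (-7*b + j)*(j - 8)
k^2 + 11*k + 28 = (k + 4)*(k + 7)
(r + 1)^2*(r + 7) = r^3 + 9*r^2 + 15*r + 7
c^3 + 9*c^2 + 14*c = c*(c + 2)*(c + 7)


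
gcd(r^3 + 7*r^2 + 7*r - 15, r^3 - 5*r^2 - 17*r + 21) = r^2 + 2*r - 3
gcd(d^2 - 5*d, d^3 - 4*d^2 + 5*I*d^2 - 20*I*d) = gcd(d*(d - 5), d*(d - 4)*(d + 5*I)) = d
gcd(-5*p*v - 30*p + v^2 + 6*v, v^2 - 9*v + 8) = 1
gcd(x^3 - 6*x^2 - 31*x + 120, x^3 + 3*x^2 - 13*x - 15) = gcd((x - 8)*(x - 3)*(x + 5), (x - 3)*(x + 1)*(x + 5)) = x^2 + 2*x - 15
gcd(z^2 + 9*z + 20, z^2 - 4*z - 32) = z + 4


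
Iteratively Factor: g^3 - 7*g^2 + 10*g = (g)*(g^2 - 7*g + 10) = g*(g - 5)*(g - 2)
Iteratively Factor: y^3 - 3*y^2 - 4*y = (y + 1)*(y^2 - 4*y) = (y - 4)*(y + 1)*(y)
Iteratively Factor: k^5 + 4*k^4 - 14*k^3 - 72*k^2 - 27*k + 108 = (k + 3)*(k^4 + k^3 - 17*k^2 - 21*k + 36) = (k + 3)^2*(k^3 - 2*k^2 - 11*k + 12) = (k - 1)*(k + 3)^2*(k^2 - k - 12) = (k - 1)*(k + 3)^3*(k - 4)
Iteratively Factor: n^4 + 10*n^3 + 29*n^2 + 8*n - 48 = (n + 4)*(n^3 + 6*n^2 + 5*n - 12) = (n + 4)^2*(n^2 + 2*n - 3) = (n + 3)*(n + 4)^2*(n - 1)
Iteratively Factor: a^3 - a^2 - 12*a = (a - 4)*(a^2 + 3*a) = (a - 4)*(a + 3)*(a)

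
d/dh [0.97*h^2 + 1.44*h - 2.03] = 1.94*h + 1.44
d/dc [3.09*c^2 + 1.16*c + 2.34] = 6.18*c + 1.16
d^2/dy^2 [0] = 0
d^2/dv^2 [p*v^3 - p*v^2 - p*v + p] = 2*p*(3*v - 1)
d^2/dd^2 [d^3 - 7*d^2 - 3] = 6*d - 14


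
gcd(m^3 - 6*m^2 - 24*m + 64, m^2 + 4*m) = m + 4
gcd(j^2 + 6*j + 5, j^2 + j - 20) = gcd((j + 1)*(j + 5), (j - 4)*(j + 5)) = j + 5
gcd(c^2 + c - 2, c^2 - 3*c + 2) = c - 1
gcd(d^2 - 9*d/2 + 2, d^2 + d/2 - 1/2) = d - 1/2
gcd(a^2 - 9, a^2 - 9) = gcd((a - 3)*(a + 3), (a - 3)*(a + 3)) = a^2 - 9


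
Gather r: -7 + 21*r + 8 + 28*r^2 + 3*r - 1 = 28*r^2 + 24*r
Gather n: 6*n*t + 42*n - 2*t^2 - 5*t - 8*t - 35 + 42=n*(6*t + 42) - 2*t^2 - 13*t + 7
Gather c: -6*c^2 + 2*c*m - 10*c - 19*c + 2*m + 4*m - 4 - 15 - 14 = -6*c^2 + c*(2*m - 29) + 6*m - 33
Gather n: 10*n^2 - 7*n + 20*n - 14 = 10*n^2 + 13*n - 14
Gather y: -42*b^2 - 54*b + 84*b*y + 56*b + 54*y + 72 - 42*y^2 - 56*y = -42*b^2 + 2*b - 42*y^2 + y*(84*b - 2) + 72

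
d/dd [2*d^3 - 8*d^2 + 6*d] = 6*d^2 - 16*d + 6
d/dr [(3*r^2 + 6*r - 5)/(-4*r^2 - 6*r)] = (3*r^2 - 20*r - 15)/(2*r^2*(4*r^2 + 12*r + 9))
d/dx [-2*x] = -2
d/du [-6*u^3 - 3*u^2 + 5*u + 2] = -18*u^2 - 6*u + 5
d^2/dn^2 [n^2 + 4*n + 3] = 2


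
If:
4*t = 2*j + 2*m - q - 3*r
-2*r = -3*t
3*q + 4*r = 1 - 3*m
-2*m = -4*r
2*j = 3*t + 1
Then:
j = 7/22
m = -4/11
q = 31/33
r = -2/11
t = -4/33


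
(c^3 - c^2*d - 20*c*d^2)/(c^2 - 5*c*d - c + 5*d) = c*(c + 4*d)/(c - 1)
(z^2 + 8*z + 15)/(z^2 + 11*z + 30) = (z + 3)/(z + 6)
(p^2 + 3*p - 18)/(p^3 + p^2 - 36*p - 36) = (p - 3)/(p^2 - 5*p - 6)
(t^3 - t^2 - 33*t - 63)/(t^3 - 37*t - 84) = (t + 3)/(t + 4)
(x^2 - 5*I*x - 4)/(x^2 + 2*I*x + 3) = (x - 4*I)/(x + 3*I)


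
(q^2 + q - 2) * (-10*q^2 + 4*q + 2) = -10*q^4 - 6*q^3 + 26*q^2 - 6*q - 4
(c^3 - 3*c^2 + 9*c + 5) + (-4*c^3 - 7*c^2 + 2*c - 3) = -3*c^3 - 10*c^2 + 11*c + 2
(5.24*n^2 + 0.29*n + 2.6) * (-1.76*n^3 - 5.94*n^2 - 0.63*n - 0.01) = -9.2224*n^5 - 31.636*n^4 - 9.5998*n^3 - 15.6791*n^2 - 1.6409*n - 0.026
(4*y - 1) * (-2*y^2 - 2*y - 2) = -8*y^3 - 6*y^2 - 6*y + 2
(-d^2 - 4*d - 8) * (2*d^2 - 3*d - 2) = -2*d^4 - 5*d^3 - 2*d^2 + 32*d + 16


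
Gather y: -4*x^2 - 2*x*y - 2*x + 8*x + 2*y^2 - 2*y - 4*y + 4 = -4*x^2 + 6*x + 2*y^2 + y*(-2*x - 6) + 4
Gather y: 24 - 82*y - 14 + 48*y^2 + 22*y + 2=48*y^2 - 60*y + 12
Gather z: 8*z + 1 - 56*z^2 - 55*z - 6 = -56*z^2 - 47*z - 5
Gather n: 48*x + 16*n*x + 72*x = 16*n*x + 120*x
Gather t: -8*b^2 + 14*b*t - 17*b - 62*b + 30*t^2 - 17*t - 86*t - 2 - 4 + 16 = -8*b^2 - 79*b + 30*t^2 + t*(14*b - 103) + 10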